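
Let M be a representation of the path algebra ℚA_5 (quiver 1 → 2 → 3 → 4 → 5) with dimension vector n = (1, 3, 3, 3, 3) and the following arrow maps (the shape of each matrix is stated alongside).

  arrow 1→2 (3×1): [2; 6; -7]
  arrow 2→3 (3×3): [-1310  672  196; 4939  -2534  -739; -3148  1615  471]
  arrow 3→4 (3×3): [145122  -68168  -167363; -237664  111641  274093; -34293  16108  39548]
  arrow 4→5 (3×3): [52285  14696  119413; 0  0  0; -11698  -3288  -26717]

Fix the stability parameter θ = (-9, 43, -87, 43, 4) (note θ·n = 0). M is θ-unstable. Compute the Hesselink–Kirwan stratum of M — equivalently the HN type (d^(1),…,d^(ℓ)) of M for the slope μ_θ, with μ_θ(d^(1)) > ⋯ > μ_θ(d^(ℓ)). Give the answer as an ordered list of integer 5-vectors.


Interval decomposition of M: I[1,5], I[2,4], I[2,5], I[5,5].
HN type (ℓ=5): μ^(1)=43; μ^(2)=47/2; μ^(3)=4; μ^(4)=-53/3; μ^(5)=-22

((0, 0, 0, 1, 0); (0, 0, 0, 2, 2); (0, 0, 0, 0, 1); (1, 1, 1, 0, 0); (0, 2, 2, 0, 0))


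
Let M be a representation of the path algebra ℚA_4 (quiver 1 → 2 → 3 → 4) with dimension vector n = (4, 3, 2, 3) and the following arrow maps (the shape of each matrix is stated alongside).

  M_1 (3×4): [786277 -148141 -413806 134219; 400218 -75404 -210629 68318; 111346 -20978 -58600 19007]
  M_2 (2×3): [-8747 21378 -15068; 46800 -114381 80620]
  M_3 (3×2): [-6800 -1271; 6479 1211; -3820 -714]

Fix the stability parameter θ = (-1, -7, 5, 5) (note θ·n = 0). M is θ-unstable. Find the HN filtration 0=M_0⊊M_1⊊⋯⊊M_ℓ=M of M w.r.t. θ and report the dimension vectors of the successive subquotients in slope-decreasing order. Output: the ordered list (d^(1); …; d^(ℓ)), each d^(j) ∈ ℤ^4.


Via rank(M_{q-1}∘⋯∘M_p): M ≅ I[1,1], I[1,2], I[1,4]^2, I[4,4].
μ_θ-semistable layers: μ^(1)=5; μ^(2)=-1; μ^(3)=-4

((0, 0, 2, 3); (1, 0, 0, 0); (3, 3, 0, 0))


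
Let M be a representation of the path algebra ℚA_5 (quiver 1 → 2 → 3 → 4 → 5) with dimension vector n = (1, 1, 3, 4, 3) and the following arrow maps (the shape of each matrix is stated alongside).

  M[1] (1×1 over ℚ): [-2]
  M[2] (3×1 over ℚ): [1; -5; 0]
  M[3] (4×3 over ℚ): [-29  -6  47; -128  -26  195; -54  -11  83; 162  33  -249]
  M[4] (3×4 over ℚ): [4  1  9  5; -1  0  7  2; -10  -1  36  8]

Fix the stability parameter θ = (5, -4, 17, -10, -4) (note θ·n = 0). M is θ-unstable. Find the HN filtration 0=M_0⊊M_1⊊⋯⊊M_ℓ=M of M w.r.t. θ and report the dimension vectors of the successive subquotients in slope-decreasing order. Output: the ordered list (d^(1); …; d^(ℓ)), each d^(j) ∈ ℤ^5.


Barcode: M ≅ I[1,4], I[3,5]^2, I[4,5]. HN layers by μ_θ (5 steps, strictly decreasing):
  μ^(1)=7/2; μ^(2)=1; μ^(3)=1/2; μ^(4)=-4; μ^(5)=-10

((0, 0, 1, 1, 0); (0, 0, 2, 2, 2); (1, 1, 0, 0, 0); (0, 0, 0, 0, 1); (0, 0, 0, 1, 0))


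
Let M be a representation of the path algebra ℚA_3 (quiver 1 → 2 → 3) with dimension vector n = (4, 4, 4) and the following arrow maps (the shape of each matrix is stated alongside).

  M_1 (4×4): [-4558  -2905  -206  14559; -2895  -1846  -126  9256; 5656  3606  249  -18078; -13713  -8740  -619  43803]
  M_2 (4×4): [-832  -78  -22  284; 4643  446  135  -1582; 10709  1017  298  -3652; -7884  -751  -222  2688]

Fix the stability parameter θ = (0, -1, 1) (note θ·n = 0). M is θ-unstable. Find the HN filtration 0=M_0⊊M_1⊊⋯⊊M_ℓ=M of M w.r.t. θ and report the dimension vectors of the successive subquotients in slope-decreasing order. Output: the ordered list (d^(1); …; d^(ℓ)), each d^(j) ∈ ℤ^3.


Barcode: M ≅ I[1,2], I[1,3]^3, I[3,3]. HN layers by μ_θ (2 steps, strictly decreasing):
  μ^(1)=1; μ^(2)=-1/2

((0, 0, 4); (4, 4, 0))


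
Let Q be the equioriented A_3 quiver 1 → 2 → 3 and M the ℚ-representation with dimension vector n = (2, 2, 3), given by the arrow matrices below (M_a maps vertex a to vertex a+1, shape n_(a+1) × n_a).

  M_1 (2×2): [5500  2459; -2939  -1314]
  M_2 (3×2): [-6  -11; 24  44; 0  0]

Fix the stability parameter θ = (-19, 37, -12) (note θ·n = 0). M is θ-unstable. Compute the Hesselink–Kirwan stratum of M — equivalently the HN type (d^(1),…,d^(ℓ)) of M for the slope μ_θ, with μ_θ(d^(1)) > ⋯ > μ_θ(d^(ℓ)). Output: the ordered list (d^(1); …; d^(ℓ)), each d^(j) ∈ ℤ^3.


Via rank(M_{q-1}∘⋯∘M_p): M ≅ I[1,2], I[1,3], I[3,3]^2.
μ_θ-semistable layers: μ^(1)=37; μ^(2)=25/2; μ^(3)=-12; μ^(4)=-19

((0, 1, 0); (0, 1, 1); (0, 0, 2); (2, 0, 0))


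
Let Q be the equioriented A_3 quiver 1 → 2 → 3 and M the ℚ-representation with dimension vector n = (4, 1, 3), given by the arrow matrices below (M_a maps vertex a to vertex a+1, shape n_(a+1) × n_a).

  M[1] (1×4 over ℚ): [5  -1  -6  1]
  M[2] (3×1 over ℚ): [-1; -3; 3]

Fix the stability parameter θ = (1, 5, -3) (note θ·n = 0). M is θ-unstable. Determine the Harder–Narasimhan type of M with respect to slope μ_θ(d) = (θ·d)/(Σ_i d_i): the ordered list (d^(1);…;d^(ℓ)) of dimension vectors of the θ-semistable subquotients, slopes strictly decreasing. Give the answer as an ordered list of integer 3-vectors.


Interval decomposition of M: I[1,1]^3, I[1,3], I[3,3]^2.
HN type (ℓ=2): μ^(1)=1; μ^(2)=-3

((4, 1, 1); (0, 0, 2))


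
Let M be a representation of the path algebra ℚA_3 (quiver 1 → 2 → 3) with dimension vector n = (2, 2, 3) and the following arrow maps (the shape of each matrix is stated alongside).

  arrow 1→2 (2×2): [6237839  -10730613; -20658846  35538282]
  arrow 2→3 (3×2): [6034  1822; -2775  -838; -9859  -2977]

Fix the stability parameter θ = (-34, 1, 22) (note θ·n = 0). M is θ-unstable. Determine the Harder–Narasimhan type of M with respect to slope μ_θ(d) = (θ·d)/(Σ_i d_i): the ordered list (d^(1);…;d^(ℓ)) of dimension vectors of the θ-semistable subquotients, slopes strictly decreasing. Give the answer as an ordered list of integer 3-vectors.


Via rank(M_{q-1}∘⋯∘M_p): M ≅ I[1,1], I[1,3], I[2,3], I[3,3].
μ_θ-semistable layers: μ^(1)=22; μ^(2)=1; μ^(3)=-34

((0, 0, 3); (0, 2, 0); (2, 0, 0))


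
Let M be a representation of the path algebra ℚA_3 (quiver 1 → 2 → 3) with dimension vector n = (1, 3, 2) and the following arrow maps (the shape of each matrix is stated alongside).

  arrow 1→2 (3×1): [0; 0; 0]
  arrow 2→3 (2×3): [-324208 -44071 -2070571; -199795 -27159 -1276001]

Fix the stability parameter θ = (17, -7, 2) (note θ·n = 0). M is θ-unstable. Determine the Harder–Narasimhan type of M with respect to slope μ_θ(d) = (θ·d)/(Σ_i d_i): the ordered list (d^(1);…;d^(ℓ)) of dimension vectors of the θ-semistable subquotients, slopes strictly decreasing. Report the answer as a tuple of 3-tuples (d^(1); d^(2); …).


Interval decomposition of M: I[1,1], I[2,2], I[2,3]^2.
HN type (ℓ=3): μ^(1)=17; μ^(2)=2; μ^(3)=-7

((1, 0, 0); (0, 0, 2); (0, 3, 0))


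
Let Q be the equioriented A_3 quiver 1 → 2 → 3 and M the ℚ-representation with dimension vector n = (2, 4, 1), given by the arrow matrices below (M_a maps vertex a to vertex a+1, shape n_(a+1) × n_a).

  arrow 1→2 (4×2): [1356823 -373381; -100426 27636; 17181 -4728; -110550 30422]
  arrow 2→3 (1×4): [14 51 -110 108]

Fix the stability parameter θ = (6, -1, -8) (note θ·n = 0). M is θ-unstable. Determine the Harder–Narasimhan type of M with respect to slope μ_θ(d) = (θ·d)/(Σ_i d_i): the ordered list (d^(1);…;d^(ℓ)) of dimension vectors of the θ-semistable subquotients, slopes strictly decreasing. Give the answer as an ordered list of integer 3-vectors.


Interval decomposition of M: I[1,2], I[1,3], I[2,2]^2.
HN type (ℓ=2): μ^(1)=5/2; μ^(2)=-1

((1, 1, 0); (1, 3, 1))


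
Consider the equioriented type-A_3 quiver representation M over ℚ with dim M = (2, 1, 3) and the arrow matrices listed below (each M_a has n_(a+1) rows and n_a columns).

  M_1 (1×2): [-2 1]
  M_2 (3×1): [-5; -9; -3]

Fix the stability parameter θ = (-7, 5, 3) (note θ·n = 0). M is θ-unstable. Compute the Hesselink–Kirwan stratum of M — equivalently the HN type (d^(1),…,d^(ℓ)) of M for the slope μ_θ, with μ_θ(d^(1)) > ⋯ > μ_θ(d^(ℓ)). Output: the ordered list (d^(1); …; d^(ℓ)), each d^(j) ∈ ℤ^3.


Via rank(M_{q-1}∘⋯∘M_p): M ≅ I[1,1], I[1,3], I[3,3]^2.
μ_θ-semistable layers: μ^(1)=4; μ^(2)=3; μ^(3)=-7

((0, 1, 1); (0, 0, 2); (2, 0, 0))


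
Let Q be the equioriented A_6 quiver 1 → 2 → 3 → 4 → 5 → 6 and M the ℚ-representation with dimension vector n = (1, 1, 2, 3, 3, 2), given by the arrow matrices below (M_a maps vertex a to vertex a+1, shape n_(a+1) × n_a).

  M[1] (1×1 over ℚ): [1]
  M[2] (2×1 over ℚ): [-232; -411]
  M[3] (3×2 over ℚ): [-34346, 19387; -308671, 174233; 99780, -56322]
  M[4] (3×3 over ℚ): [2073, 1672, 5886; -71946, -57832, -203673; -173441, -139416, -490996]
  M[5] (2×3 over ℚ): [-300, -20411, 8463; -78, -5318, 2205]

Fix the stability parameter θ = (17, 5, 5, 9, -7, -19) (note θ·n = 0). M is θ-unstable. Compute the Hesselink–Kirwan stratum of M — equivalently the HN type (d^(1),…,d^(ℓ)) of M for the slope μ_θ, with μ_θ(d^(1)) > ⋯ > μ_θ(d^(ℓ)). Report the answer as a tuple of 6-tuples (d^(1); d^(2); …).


Via rank(M_{q-1}∘⋯∘M_p): M ≅ I[1,6], I[3,4], I[4,6], I[5,5].
μ_θ-semistable layers: μ^(1)=9; μ^(2)=5; μ^(3)=5/3; μ^(4)=-17/3; μ^(5)=-7

((0, 0, 0, 1, 0, 0); (0, 0, 1, 0, 0, 0); (1, 1, 1, 1, 1, 1); (0, 0, 0, 1, 1, 1); (0, 0, 0, 0, 1, 0))


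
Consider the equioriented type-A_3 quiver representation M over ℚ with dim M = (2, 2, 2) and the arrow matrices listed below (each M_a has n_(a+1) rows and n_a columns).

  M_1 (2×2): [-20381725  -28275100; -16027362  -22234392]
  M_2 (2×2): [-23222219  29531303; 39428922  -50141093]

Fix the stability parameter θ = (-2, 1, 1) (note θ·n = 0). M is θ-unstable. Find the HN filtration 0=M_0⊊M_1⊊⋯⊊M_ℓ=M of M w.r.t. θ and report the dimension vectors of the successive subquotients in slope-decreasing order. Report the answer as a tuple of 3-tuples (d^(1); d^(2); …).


Via rank(M_{q-1}∘⋯∘M_p): M ≅ I[1,1], I[1,3], I[2,3].
μ_θ-semistable layers: μ^(1)=1; μ^(2)=-2

((0, 2, 2); (2, 0, 0))


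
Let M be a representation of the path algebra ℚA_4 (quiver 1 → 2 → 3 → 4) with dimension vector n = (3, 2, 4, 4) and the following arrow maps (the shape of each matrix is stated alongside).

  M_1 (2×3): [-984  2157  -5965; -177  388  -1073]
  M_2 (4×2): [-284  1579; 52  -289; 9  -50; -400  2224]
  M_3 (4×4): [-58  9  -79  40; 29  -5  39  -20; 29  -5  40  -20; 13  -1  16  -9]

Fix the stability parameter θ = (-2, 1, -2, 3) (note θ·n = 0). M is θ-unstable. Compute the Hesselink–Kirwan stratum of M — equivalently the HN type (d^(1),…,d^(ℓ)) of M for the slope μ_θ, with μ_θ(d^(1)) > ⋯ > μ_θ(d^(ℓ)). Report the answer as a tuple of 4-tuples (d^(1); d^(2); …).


Interval decomposition of M: I[1,1], I[1,4]^2, I[3,4]^2.
HN type (ℓ=3): μ^(1)=3; μ^(2)=-1/2; μ^(3)=-2

((0, 0, 0, 4); (0, 2, 2, 0); (3, 0, 2, 0))


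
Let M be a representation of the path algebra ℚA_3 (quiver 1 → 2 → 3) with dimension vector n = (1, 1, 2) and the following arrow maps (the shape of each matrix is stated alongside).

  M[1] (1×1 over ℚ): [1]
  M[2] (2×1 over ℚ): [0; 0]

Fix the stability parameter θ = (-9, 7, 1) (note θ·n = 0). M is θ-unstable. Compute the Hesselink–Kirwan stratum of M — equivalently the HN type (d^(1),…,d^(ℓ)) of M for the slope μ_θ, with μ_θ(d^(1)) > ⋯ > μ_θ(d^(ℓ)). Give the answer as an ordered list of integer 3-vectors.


Via rank(M_{q-1}∘⋯∘M_p): M ≅ I[1,2], I[3,3]^2.
μ_θ-semistable layers: μ^(1)=7; μ^(2)=1; μ^(3)=-9

((0, 1, 0); (0, 0, 2); (1, 0, 0))


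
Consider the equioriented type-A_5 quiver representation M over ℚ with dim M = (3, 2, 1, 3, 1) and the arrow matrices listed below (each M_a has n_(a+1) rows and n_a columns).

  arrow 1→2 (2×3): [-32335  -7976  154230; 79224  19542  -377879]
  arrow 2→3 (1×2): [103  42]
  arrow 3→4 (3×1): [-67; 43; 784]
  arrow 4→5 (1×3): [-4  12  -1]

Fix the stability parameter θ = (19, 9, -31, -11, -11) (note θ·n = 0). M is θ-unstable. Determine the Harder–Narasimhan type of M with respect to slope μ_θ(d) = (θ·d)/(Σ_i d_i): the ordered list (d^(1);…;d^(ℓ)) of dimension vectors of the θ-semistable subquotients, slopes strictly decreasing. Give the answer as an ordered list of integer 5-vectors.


Via rank(M_{q-1}∘⋯∘M_p): M ≅ I[1,1], I[1,2], I[1,4], I[4,4], I[4,5].
μ_θ-semistable layers: μ^(1)=19; μ^(2)=14; μ^(3)=-7/2; μ^(4)=-11

((1, 0, 0, 0, 0); (1, 1, 0, 0, 0); (1, 1, 1, 1, 0); (0, 0, 0, 2, 1))


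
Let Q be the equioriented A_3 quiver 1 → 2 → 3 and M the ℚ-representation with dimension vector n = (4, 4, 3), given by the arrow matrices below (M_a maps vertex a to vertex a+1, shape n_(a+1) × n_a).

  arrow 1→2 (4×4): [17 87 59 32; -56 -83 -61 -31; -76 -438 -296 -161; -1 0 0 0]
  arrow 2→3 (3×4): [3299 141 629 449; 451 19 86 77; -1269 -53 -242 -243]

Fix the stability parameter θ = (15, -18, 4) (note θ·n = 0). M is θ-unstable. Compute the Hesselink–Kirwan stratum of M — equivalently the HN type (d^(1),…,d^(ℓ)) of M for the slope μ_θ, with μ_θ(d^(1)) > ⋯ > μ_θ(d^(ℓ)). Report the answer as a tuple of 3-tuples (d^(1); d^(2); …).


Via rank(M_{q-1}∘⋯∘M_p): M ≅ I[1,1], I[1,2], I[1,3]^2, I[2,3].
μ_θ-semistable layers: μ^(1)=15; μ^(2)=4; μ^(3)=-3/2; μ^(4)=-18

((1, 0, 0); (0, 0, 3); (3, 3, 0); (0, 1, 0))


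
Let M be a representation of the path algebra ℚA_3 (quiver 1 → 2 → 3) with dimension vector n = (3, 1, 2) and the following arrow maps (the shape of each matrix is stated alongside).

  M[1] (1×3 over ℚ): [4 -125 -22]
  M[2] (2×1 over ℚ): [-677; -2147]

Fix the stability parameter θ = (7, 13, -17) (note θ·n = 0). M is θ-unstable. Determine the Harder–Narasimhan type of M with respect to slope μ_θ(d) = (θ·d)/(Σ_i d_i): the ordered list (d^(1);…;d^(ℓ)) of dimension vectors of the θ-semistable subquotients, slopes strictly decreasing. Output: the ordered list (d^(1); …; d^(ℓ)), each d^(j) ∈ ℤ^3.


Barcode: M ≅ I[1,1]^2, I[1,3], I[3,3]. HN layers by μ_θ (3 steps, strictly decreasing):
  μ^(1)=7; μ^(2)=1; μ^(3)=-17

((2, 0, 0); (1, 1, 1); (0, 0, 1))


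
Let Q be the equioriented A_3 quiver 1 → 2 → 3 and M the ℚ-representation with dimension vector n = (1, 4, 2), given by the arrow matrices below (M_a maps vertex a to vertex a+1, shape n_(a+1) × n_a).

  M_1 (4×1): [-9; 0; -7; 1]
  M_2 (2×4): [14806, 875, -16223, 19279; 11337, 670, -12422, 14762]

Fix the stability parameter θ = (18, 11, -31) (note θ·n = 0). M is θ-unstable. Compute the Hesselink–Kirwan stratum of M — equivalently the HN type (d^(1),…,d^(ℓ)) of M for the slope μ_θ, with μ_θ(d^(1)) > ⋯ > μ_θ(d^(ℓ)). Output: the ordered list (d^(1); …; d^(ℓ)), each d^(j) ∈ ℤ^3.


Interval decomposition of M: I[1,3], I[2,2]^2, I[2,3].
HN type (ℓ=3): μ^(1)=11; μ^(2)=-2/3; μ^(3)=-10

((0, 2, 0); (1, 1, 1); (0, 1, 1))


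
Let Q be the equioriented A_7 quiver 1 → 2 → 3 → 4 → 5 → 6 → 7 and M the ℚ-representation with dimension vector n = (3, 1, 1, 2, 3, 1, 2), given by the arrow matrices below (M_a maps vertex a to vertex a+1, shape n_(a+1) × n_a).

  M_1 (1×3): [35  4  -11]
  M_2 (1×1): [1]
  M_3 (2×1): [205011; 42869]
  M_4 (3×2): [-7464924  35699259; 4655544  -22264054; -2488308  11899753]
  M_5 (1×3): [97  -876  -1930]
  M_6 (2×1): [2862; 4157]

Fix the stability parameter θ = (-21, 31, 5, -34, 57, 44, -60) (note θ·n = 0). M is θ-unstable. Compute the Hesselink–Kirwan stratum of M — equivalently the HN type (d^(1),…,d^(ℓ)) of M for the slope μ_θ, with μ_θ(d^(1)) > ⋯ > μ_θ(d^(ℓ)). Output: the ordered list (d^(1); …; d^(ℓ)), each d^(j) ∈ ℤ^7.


Barcode: M ≅ I[1,1]^2, I[1,7], I[4,4], I[5,5]^2, I[7,7]. HN layers by μ_θ (6 steps, strictly decreasing):
  μ^(1)=57; μ^(2)=41/3; μ^(3)=2/3; μ^(4)=-21; μ^(5)=-34; μ^(6)=-60

((0, 0, 0, 0, 2, 0, 0); (0, 0, 0, 0, 1, 1, 1); (0, 1, 1, 1, 0, 0, 0); (3, 0, 0, 0, 0, 0, 0); (0, 0, 0, 1, 0, 0, 0); (0, 0, 0, 0, 0, 0, 1))


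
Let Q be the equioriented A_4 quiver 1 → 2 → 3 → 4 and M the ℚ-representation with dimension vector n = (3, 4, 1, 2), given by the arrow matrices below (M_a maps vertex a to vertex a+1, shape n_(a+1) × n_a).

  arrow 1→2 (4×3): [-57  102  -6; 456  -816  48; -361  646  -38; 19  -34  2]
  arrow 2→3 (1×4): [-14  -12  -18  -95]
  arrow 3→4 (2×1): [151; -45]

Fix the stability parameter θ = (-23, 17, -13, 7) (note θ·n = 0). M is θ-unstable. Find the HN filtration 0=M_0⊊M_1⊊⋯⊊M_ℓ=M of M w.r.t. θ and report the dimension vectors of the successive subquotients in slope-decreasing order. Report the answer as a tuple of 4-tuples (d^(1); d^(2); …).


Via rank(M_{q-1}∘⋯∘M_p): M ≅ I[1,1]^2, I[1,4], I[2,2]^3, I[4,4].
μ_θ-semistable layers: μ^(1)=17; μ^(2)=7; μ^(3)=2; μ^(4)=-23

((0, 3, 0, 0); (0, 0, 0, 2); (0, 1, 1, 0); (3, 0, 0, 0))


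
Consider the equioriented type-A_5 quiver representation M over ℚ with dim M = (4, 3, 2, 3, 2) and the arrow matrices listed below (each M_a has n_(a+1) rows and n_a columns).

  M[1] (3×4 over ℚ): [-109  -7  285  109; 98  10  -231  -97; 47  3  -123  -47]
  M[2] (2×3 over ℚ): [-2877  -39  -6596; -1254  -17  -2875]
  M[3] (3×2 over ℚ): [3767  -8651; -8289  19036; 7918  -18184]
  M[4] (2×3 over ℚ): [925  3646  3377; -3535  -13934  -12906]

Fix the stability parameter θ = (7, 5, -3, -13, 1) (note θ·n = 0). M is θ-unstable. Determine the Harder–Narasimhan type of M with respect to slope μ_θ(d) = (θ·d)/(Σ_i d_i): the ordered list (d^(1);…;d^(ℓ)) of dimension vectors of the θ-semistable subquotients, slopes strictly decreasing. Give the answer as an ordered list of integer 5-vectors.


Barcode: M ≅ I[1,1], I[1,2], I[1,5]^2, I[4,4]. HN layers by μ_θ (5 steps, strictly decreasing):
  μ^(1)=7; μ^(2)=6; μ^(3)=1; μ^(4)=-1; μ^(5)=-13

((1, 0, 0, 0, 0); (1, 1, 0, 0, 0); (0, 0, 0, 0, 2); (2, 2, 2, 2, 0); (0, 0, 0, 1, 0))


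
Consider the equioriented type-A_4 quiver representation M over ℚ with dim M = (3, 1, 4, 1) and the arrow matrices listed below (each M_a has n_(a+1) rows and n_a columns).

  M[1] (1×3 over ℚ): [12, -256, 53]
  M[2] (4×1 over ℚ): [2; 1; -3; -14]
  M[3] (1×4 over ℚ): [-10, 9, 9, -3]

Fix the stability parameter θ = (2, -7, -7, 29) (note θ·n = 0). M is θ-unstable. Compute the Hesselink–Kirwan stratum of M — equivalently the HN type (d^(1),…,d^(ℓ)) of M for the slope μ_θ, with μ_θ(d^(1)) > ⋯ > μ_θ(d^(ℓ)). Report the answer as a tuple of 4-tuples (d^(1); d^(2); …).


Via rank(M_{q-1}∘⋯∘M_p): M ≅ I[1,1]^2, I[1,4], I[3,3]^3.
μ_θ-semistable layers: μ^(1)=29; μ^(2)=2; μ^(3)=-4; μ^(4)=-7

((0, 0, 0, 1); (2, 0, 0, 0); (1, 1, 1, 0); (0, 0, 3, 0))


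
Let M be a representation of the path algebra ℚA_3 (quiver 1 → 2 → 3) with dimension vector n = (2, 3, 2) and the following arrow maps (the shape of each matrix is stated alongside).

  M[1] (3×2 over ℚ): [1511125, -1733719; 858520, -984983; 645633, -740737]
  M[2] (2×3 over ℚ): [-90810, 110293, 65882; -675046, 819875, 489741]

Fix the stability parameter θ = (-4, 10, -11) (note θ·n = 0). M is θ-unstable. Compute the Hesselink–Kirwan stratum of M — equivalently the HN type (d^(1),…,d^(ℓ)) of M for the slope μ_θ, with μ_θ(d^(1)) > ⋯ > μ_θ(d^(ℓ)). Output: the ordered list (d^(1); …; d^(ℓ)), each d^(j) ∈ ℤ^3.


Interval decomposition of M: I[1,3]^2, I[2,2].
HN type (ℓ=3): μ^(1)=10; μ^(2)=-1/2; μ^(3)=-4

((0, 1, 0); (0, 2, 2); (2, 0, 0))


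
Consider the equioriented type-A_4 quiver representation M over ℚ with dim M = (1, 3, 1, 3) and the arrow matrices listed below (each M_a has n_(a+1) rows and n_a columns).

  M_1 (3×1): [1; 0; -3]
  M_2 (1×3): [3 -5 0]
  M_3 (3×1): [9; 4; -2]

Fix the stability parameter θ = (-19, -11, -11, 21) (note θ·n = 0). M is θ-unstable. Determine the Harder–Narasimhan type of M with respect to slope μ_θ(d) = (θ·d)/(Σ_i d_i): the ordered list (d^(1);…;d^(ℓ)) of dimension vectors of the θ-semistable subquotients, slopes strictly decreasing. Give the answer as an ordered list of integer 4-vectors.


Interval decomposition of M: I[1,4], I[2,2]^2, I[4,4]^2.
HN type (ℓ=3): μ^(1)=21; μ^(2)=-11; μ^(3)=-19

((0, 0, 0, 3); (0, 3, 1, 0); (1, 0, 0, 0))


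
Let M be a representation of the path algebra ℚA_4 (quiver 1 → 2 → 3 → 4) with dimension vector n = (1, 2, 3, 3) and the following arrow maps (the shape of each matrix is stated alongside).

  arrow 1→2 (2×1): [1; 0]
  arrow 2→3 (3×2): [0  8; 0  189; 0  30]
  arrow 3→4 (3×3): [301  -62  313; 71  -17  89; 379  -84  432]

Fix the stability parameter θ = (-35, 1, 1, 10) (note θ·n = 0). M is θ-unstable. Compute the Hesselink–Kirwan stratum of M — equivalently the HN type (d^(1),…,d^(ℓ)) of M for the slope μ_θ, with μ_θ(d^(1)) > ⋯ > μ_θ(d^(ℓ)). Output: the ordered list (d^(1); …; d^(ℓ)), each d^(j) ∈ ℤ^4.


Via rank(M_{q-1}∘⋯∘M_p): M ≅ I[1,2], I[2,4], I[3,4]^2.
μ_θ-semistable layers: μ^(1)=10; μ^(2)=1; μ^(3)=-35

((0, 0, 0, 3); (0, 2, 3, 0); (1, 0, 0, 0))


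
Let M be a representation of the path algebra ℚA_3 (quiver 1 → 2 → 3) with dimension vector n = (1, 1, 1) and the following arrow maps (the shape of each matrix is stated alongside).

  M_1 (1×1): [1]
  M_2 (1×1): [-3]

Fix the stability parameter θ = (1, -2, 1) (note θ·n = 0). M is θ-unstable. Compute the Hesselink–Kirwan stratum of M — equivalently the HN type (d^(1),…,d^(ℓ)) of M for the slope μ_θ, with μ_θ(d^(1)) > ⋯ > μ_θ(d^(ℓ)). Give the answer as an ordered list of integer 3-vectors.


Interval decomposition of M: I[1,3].
HN type (ℓ=2): μ^(1)=1; μ^(2)=-1/2

((0, 0, 1); (1, 1, 0))


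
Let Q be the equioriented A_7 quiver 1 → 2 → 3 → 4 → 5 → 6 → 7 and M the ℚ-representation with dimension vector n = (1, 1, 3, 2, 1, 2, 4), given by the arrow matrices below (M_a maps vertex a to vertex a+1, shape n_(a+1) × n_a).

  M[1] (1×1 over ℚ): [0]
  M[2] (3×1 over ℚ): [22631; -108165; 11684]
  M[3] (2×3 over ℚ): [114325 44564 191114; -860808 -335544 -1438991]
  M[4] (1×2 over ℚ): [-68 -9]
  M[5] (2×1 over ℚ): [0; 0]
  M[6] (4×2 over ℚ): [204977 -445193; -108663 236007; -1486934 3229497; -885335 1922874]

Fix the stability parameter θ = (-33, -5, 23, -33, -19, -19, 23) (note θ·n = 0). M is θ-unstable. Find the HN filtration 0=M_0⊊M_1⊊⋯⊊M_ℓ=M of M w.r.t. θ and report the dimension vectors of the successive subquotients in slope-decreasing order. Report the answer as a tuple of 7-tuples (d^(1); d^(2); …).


Barcode: M ≅ I[1,1], I[2,4], I[3,3], I[3,5], I[6,7]^2, I[7,7]^2. HN layers by μ_θ (5 steps, strictly decreasing):
  μ^(1)=23; μ^(2)=-5; μ^(3)=-29/3; μ^(4)=-19; μ^(5)=-33

((0, 0, 1, 0, 0, 0, 4); (0, 1, 1, 1, 0, 0, 0); (0, 0, 1, 1, 1, 0, 0); (0, 0, 0, 0, 0, 2, 0); (1, 0, 0, 0, 0, 0, 0))


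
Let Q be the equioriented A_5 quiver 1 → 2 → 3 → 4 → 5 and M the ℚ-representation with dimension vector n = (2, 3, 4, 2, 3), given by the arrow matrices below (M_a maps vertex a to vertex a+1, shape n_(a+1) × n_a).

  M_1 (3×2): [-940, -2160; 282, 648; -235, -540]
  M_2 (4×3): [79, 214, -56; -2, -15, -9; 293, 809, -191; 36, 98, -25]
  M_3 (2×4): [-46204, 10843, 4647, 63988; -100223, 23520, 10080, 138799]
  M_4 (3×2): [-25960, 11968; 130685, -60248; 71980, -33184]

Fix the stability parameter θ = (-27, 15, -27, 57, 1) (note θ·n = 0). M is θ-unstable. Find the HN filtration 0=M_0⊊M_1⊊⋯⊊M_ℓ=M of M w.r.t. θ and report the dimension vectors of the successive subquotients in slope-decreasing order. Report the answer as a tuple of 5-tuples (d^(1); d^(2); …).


Barcode: M ≅ I[1,1], I[1,4], I[2,3], I[2,5], I[3,3], I[5,5]^2. HN layers by μ_θ (5 steps, strictly decreasing):
  μ^(1)=57; μ^(2)=29; μ^(3)=1; μ^(4)=-6; μ^(5)=-27

((0, 0, 0, 1, 0); (0, 0, 0, 1, 1); (0, 0, 0, 0, 2); (0, 3, 3, 0, 0); (2, 0, 1, 0, 0))


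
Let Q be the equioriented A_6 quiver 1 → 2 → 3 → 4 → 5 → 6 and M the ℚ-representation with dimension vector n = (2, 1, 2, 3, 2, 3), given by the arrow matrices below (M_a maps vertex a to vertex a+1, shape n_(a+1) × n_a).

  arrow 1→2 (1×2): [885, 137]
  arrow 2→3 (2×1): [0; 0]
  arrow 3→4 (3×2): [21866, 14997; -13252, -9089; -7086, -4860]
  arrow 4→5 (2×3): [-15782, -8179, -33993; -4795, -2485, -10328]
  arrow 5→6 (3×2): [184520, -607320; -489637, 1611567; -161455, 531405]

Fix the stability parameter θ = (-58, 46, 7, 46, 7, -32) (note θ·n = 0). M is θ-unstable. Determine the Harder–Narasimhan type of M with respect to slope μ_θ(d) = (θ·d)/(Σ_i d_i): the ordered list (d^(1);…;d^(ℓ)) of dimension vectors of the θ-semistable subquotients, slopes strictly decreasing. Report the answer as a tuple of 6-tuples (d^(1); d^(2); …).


Via rank(M_{q-1}∘⋯∘M_p): M ≅ I[1,1], I[1,2], I[3,5], I[3,6], I[4,4], I[6,6]^2.
μ_θ-semistable layers: μ^(1)=46; μ^(2)=53/2; μ^(3)=7; μ^(4)=-32; μ^(5)=-58

((0, 1, 0, 1, 0, 0); (0, 0, 0, 1, 1, 0); (0, 0, 2, 1, 1, 1); (0, 0, 0, 0, 0, 2); (2, 0, 0, 0, 0, 0))


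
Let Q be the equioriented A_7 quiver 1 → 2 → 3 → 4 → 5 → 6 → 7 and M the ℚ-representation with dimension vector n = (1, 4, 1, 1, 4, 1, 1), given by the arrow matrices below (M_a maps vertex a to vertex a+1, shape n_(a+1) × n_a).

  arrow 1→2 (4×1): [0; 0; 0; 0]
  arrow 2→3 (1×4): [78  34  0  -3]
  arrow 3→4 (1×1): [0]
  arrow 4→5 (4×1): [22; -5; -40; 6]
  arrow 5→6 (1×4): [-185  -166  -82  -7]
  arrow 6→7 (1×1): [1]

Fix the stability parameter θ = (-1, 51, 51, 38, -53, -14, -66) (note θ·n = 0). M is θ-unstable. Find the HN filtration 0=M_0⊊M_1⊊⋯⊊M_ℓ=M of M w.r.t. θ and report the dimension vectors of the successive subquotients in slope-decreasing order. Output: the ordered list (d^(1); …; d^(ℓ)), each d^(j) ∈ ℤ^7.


Interval decomposition of M: I[1,1], I[2,2]^3, I[2,3], I[4,7], I[5,5]^3.
HN type (ℓ=4): μ^(1)=51; μ^(2)=-1; μ^(3)=-95/4; μ^(4)=-53

((0, 4, 1, 0, 0, 0, 0); (1, 0, 0, 0, 0, 0, 0); (0, 0, 0, 1, 1, 1, 1); (0, 0, 0, 0, 3, 0, 0))


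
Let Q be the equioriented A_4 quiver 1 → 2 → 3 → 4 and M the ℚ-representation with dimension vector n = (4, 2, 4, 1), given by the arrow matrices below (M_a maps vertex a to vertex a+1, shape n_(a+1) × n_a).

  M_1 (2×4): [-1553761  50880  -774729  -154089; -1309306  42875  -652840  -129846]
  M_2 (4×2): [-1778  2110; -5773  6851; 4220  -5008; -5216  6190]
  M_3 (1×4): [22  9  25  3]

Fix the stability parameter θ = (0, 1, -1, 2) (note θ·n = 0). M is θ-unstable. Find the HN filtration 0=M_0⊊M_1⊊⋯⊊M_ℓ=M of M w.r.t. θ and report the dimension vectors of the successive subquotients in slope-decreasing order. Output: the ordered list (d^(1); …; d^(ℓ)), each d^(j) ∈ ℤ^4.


Via rank(M_{q-1}∘⋯∘M_p): M ≅ I[1,1]^2, I[1,3], I[1,4], I[3,3]^2.
μ_θ-semistable layers: μ^(1)=2; μ^(2)=0; μ^(3)=-1

((0, 0, 0, 1); (4, 2, 2, 0); (0, 0, 2, 0))


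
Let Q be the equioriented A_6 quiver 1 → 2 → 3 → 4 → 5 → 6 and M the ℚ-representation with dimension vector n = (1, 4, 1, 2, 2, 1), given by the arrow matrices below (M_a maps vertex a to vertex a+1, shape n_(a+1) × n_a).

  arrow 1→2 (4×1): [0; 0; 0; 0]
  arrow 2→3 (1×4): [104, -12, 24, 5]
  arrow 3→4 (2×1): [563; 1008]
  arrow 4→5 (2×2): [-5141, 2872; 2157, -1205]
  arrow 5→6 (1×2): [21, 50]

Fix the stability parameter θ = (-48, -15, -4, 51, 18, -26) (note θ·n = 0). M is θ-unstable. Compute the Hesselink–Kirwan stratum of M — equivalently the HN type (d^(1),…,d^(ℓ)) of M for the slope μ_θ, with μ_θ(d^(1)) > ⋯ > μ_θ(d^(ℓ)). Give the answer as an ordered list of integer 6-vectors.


Via rank(M_{q-1}∘⋯∘M_p): M ≅ I[1,1], I[2,2]^3, I[2,6], I[4,5].
μ_θ-semistable layers: μ^(1)=69/2; μ^(2)=43/3; μ^(3)=-4; μ^(4)=-15; μ^(5)=-48

((0, 0, 0, 1, 1, 0); (0, 0, 0, 1, 1, 1); (0, 0, 1, 0, 0, 0); (0, 4, 0, 0, 0, 0); (1, 0, 0, 0, 0, 0))


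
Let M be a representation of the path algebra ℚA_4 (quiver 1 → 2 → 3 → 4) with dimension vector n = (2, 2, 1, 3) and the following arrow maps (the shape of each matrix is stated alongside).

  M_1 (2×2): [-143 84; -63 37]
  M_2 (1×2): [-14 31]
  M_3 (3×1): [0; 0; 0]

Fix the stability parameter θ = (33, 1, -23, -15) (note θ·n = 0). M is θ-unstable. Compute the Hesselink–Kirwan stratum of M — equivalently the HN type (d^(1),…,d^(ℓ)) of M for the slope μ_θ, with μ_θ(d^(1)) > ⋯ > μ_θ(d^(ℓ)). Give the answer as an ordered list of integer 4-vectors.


Interval decomposition of M: I[1,2], I[1,3], I[4,4]^3.
HN type (ℓ=3): μ^(1)=17; μ^(2)=11/3; μ^(3)=-15

((1, 1, 0, 0); (1, 1, 1, 0); (0, 0, 0, 3))


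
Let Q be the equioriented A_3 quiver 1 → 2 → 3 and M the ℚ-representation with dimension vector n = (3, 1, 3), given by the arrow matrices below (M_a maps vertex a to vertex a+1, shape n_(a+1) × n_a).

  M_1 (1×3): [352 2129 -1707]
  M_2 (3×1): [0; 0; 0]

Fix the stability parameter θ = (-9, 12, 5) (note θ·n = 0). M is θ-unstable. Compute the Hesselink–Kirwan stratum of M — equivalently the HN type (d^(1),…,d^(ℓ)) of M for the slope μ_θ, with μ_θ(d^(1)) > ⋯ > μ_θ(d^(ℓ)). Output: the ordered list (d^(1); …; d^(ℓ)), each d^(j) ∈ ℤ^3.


Barcode: M ≅ I[1,1]^2, I[1,2], I[3,3]^3. HN layers by μ_θ (3 steps, strictly decreasing):
  μ^(1)=12; μ^(2)=5; μ^(3)=-9

((0, 1, 0); (0, 0, 3); (3, 0, 0))


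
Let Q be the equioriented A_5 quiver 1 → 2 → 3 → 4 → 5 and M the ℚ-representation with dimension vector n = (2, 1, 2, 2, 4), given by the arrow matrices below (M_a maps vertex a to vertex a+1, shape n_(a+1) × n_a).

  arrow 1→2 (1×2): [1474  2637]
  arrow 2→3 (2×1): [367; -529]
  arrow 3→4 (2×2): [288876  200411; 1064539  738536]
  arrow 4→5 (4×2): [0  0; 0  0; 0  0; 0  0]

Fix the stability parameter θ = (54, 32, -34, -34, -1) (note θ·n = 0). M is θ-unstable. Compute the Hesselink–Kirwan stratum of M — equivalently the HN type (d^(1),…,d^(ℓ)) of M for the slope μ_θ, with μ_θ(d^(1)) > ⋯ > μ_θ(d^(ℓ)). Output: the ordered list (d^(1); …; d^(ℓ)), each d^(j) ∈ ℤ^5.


Interval decomposition of M: I[1,1], I[1,4], I[3,4], I[5,5]^4.
HN type (ℓ=4): μ^(1)=54; μ^(2)=9/2; μ^(3)=-1; μ^(4)=-34

((1, 0, 0, 0, 0); (1, 1, 1, 1, 0); (0, 0, 0, 0, 4); (0, 0, 1, 1, 0))


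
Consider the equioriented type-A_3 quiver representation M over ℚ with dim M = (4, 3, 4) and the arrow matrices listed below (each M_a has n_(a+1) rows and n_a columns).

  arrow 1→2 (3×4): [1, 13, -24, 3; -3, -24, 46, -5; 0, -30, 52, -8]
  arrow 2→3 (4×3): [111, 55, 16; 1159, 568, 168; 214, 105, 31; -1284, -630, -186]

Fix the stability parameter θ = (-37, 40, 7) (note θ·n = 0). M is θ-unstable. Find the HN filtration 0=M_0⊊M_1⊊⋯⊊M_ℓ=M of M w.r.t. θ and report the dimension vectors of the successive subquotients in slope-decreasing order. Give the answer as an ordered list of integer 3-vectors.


Interval decomposition of M: I[1,1]^2, I[1,3]^2, I[2,3], I[3,3].
HN type (ℓ=3): μ^(1)=47/2; μ^(2)=7; μ^(3)=-37

((0, 3, 3); (0, 0, 1); (4, 0, 0))


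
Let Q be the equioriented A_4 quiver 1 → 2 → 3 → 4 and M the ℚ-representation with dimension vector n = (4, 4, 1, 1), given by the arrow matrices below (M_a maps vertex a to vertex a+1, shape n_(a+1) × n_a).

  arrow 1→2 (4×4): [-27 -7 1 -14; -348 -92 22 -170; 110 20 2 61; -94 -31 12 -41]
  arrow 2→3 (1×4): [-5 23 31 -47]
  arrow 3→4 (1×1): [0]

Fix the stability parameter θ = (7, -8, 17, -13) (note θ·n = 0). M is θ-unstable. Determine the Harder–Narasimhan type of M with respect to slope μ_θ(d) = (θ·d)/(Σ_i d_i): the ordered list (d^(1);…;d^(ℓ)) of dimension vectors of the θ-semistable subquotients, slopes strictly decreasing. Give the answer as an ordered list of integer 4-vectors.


Interval decomposition of M: I[1,2]^3, I[1,3], I[4,4].
HN type (ℓ=3): μ^(1)=17; μ^(2)=-1/2; μ^(3)=-13

((0, 0, 1, 0); (4, 4, 0, 0); (0, 0, 0, 1))


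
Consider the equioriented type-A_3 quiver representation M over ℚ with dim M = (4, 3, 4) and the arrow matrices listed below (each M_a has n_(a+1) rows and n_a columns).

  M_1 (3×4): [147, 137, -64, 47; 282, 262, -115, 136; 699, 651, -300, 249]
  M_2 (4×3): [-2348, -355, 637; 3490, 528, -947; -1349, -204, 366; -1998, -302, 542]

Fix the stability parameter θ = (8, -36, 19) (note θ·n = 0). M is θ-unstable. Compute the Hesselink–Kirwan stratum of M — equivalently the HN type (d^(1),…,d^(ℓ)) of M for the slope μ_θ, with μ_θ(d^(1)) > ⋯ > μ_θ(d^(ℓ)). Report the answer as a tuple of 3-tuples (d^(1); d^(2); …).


Via rank(M_{q-1}∘⋯∘M_p): M ≅ I[1,1], I[1,3]^3, I[3,3].
μ_θ-semistable layers: μ^(1)=19; μ^(2)=8; μ^(3)=-14

((0, 0, 4); (1, 0, 0); (3, 3, 0))


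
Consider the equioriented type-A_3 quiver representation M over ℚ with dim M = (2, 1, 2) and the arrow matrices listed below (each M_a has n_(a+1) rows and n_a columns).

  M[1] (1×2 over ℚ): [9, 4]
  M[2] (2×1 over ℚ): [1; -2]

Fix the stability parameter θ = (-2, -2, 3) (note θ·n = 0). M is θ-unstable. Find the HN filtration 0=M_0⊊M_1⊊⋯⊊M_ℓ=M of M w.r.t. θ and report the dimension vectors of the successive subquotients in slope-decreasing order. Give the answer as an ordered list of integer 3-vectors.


Barcode: M ≅ I[1,1], I[1,3], I[3,3]. HN layers by μ_θ (2 steps, strictly decreasing):
  μ^(1)=3; μ^(2)=-2

((0, 0, 2); (2, 1, 0))


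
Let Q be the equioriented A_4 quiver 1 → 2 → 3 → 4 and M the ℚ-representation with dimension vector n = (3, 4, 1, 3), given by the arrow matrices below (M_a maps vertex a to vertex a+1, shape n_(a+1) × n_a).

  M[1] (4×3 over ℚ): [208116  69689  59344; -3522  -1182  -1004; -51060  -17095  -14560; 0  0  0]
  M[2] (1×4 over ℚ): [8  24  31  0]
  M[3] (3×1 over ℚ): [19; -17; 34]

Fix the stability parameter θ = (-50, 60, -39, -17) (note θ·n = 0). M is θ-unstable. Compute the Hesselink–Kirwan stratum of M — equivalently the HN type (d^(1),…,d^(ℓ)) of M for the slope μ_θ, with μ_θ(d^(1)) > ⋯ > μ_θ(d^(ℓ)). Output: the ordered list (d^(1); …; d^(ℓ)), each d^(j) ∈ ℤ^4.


Interval decomposition of M: I[1,1], I[1,2], I[1,4], I[2,2]^2, I[4,4]^2.
HN type (ℓ=4): μ^(1)=60; μ^(2)=4/3; μ^(3)=-17; μ^(4)=-50

((0, 3, 0, 0); (0, 1, 1, 1); (0, 0, 0, 2); (3, 0, 0, 0))


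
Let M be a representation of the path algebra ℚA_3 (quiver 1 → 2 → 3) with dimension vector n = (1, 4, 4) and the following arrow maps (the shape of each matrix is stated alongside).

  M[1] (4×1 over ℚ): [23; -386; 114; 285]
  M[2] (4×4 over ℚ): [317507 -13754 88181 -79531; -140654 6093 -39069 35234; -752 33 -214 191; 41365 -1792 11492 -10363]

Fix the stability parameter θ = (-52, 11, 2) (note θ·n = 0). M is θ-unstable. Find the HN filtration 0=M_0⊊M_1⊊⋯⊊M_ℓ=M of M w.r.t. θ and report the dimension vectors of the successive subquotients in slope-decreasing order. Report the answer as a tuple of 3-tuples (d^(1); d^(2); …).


Interval decomposition of M: I[1,3], I[2,3]^3.
HN type (ℓ=2): μ^(1)=13/2; μ^(2)=-52

((0, 4, 4); (1, 0, 0))


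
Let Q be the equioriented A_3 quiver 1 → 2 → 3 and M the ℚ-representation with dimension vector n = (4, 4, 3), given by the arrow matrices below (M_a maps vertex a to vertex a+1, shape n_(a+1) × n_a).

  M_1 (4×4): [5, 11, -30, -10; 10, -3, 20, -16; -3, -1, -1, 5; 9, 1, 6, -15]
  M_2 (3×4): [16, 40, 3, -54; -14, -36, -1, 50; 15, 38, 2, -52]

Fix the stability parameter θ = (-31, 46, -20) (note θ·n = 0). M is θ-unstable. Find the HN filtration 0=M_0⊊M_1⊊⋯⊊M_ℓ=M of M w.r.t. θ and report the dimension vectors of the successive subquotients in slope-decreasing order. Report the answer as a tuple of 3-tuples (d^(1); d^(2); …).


Barcode: M ≅ I[1,2]^2, I[1,3]^2, I[3,3]. HN layers by μ_θ (4 steps, strictly decreasing):
  μ^(1)=46; μ^(2)=13; μ^(3)=-20; μ^(4)=-31

((0, 2, 0); (0, 2, 2); (0, 0, 1); (4, 0, 0))


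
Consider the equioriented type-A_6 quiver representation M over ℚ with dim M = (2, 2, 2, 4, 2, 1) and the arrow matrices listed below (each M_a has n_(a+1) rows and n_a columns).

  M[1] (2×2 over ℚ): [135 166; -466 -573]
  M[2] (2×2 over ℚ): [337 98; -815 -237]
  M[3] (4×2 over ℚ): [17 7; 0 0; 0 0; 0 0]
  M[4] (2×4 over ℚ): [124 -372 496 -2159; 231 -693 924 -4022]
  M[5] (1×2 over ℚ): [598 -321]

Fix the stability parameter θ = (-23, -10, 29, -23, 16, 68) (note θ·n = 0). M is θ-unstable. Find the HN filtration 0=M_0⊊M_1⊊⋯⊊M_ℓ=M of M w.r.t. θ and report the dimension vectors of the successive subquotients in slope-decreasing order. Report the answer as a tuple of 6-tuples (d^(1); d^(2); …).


Via rank(M_{q-1}∘⋯∘M_p): M ≅ I[1,3], I[1,6], I[4,4]^2, I[4,5].
μ_θ-semistable layers: μ^(1)=68; μ^(2)=29; μ^(3)=16; μ^(4)=3; μ^(5)=-10; μ^(6)=-23

((0, 0, 0, 0, 0, 1); (0, 0, 1, 0, 0, 0); (0, 0, 0, 0, 2, 0); (0, 0, 1, 1, 0, 0); (0, 2, 0, 0, 0, 0); (2, 0, 0, 3, 0, 0))


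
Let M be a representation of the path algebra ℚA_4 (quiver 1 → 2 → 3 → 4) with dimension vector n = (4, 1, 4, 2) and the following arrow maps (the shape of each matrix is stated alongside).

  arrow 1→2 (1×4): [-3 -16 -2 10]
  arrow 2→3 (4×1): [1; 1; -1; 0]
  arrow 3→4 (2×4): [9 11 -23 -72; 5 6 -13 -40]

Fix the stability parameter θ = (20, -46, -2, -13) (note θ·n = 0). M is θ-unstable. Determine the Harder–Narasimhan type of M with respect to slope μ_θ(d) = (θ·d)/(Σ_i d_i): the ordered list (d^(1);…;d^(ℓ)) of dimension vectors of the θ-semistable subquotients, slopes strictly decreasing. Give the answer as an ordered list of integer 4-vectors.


Via rank(M_{q-1}∘⋯∘M_p): M ≅ I[1,1]^3, I[1,4], I[3,3]^2, I[3,4].
μ_θ-semistable layers: μ^(1)=20; μ^(2)=-2; μ^(3)=-15/2; μ^(4)=-13

((3, 0, 0, 0); (0, 0, 2, 0); (0, 0, 2, 2); (1, 1, 0, 0))


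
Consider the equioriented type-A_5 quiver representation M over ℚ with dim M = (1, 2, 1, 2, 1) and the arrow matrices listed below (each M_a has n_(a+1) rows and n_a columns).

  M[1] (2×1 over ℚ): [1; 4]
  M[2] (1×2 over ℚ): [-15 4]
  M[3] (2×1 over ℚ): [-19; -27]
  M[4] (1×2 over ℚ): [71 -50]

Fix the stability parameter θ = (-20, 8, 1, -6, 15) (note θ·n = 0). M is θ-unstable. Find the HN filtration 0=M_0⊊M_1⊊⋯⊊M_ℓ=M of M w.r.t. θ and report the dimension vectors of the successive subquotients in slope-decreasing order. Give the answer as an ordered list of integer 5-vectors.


Interval decomposition of M: I[1,5], I[2,2], I[4,4].
HN type (ℓ=5): μ^(1)=15; μ^(2)=8; μ^(3)=1; μ^(4)=-6; μ^(5)=-20

((0, 0, 0, 0, 1); (0, 1, 0, 0, 0); (0, 1, 1, 1, 0); (0, 0, 0, 1, 0); (1, 0, 0, 0, 0))


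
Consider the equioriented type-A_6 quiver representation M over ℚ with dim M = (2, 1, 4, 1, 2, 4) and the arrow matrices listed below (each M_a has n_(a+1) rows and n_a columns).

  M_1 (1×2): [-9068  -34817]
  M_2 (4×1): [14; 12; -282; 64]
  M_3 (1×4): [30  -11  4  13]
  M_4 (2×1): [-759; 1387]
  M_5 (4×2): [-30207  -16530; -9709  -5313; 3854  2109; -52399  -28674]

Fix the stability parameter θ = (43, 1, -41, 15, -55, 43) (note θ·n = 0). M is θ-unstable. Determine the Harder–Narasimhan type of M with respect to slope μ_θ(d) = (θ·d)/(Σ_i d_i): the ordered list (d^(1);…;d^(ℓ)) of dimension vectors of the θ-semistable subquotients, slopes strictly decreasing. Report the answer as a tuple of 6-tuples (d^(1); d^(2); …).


Via rank(M_{q-1}∘⋯∘M_p): M ≅ I[1,1], I[1,6], I[3,3]^3, I[5,6], I[6,6]^2.
μ_θ-semistable layers: μ^(1)=43; μ^(2)=-37/5; μ^(3)=-41; μ^(4)=-55

((1, 0, 0, 0, 0, 4); (1, 1, 1, 1, 1, 0); (0, 0, 3, 0, 0, 0); (0, 0, 0, 0, 1, 0))


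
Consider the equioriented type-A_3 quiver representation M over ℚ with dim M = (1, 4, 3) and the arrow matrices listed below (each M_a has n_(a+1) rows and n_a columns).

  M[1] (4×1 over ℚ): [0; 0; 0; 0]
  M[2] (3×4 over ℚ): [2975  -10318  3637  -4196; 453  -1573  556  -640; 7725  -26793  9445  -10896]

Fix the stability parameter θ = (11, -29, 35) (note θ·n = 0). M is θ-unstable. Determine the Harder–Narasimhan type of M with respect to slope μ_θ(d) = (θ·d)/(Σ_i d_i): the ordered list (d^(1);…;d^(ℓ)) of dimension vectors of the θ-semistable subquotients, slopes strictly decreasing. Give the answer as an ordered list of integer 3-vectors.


Via rank(M_{q-1}∘⋯∘M_p): M ≅ I[1,1], I[2,2], I[2,3]^3.
μ_θ-semistable layers: μ^(1)=35; μ^(2)=11; μ^(3)=-29

((0, 0, 3); (1, 0, 0); (0, 4, 0))
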